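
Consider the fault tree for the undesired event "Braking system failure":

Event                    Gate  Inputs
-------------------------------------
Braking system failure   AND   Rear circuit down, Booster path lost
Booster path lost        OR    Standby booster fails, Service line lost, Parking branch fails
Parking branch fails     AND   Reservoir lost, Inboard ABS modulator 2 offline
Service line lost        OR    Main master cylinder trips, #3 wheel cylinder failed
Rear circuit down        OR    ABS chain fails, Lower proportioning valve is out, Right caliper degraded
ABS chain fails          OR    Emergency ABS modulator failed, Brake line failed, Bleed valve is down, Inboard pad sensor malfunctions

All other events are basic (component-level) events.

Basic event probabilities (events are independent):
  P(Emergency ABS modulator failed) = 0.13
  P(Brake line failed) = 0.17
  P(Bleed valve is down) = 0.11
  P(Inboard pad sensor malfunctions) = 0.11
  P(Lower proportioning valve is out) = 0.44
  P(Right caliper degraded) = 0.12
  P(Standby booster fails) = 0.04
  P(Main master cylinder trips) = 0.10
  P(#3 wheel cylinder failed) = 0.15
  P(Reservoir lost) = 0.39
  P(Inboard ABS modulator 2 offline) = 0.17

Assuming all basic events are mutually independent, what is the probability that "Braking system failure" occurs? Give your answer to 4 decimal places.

P(ABS chain fails) [OR] = 1 − (1−0.13) × (1−0.17) × (1−0.11) × (1−0.11) = 0.428025
P(Rear circuit down) [OR] = 1 − (1−0.428025) × (1−0.44) × (1−0.12) = 0.718131
P(Service line lost) [OR] = 1 − (1−0.10) × (1−0.15) = 0.235000
P(Parking branch fails) [AND] = 0.39 × 0.17 = 0.066300
P(Booster path lost) [OR] = 1 − (1−0.04) × (1−0.235000) × (1−0.066300) = 0.314291
P(Braking system failure) [AND] = 0.718131 × 0.314291 = 0.225702
Rounded to 4 decimal places: P(Braking system failure) ≈ 0.2257.

0.2257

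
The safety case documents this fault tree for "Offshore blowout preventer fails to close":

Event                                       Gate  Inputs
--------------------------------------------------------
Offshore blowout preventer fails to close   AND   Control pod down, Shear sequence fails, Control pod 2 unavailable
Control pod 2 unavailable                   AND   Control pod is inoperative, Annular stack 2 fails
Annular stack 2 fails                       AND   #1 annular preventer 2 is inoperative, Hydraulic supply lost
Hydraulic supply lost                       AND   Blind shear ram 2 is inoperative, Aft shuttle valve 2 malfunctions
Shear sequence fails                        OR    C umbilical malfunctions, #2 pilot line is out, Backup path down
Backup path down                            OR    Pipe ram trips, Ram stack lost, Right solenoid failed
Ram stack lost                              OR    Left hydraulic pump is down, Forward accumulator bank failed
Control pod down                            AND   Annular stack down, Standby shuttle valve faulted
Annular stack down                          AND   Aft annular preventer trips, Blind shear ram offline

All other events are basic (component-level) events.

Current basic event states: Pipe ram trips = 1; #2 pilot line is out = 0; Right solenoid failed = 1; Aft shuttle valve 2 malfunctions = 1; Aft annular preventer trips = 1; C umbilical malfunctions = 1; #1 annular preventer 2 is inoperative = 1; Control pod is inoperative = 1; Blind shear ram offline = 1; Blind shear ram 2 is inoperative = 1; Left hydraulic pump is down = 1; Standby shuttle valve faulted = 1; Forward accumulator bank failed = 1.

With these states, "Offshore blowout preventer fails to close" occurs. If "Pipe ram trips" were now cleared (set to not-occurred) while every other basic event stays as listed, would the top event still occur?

Counterfactual: set "Pipe ram trips" to not occurred.
Annular stack down [AND]: Aft annular preventer trips=occurs, Blind shear ram offline=occurs → all inputs occur → occurs.
Control pod down [AND]: Annular stack down=occurs, Standby shuttle valve faulted=occurs → all inputs occur → occurs.
Ram stack lost [OR]: Left hydraulic pump is down=occurs, Forward accumulator bank failed=occurs → at least one input occurs → occurs.
Backup path down [OR]: Pipe ram trips=not, Ram stack lost=occurs, Right solenoid failed=occurs → at least one input occurs → occurs.
Shear sequence fails [OR]: C umbilical malfunctions=occurs, #2 pilot line is out=not, Backup path down=occurs → at least one input occurs → occurs.
Hydraulic supply lost [AND]: Blind shear ram 2 is inoperative=occurs, Aft shuttle valve 2 malfunctions=occurs → all inputs occur → occurs.
Annular stack 2 fails [AND]: #1 annular preventer 2 is inoperative=occurs, Hydraulic supply lost=occurs → all inputs occur → occurs.
Control pod 2 unavailable [AND]: Control pod is inoperative=occurs, Annular stack 2 fails=occurs → all inputs occur → occurs.
Offshore blowout preventer fails to close [AND]: Control pod down=occurs, Shear sequence fails=occurs, Control pod 2 unavailable=occurs → all inputs occur → occurs.

Yes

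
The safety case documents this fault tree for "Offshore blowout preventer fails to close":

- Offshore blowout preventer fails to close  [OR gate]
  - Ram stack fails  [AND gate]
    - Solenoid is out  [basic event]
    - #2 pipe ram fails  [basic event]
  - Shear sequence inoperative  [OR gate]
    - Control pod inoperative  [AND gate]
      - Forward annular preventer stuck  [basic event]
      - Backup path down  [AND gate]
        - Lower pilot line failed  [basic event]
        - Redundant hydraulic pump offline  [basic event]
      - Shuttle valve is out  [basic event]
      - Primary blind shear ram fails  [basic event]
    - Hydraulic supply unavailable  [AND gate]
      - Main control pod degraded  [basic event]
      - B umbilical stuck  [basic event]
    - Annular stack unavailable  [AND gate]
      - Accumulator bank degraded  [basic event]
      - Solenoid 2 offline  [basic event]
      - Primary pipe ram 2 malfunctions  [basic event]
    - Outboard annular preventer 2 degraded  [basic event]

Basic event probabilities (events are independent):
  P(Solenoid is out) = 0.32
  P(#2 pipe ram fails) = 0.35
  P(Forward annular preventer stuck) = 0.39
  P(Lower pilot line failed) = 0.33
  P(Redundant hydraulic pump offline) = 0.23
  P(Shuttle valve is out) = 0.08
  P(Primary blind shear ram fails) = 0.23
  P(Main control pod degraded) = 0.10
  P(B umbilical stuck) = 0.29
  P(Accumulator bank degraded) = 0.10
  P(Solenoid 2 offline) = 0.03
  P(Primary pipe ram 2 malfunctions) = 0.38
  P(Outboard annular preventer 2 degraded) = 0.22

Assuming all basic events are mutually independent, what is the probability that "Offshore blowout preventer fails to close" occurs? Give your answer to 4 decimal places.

0.3286

P(Ram stack fails) [AND] = 0.32 × 0.35 = 0.112000
P(Backup path down) [AND] = 0.33 × 0.23 = 0.075900
P(Control pod inoperative) [AND] = 0.39 × 0.075900 × 0.08 × 0.23 = 0.000545
P(Hydraulic supply unavailable) [AND] = 0.10 × 0.29 = 0.029000
P(Annular stack unavailable) [AND] = 0.10 × 0.03 × 0.38 = 0.001140
P(Shear sequence inoperative) [OR] = 1 − (1−0.000545) × (1−0.029000) × (1−0.001140) × (1−0.22) = 0.243896
P(Offshore blowout preventer fails to close) [OR] = 1 − (1−0.112000) × (1−0.243896) = 0.328580
Rounded to 4 decimal places: P(Offshore blowout preventer fails to close) ≈ 0.3286.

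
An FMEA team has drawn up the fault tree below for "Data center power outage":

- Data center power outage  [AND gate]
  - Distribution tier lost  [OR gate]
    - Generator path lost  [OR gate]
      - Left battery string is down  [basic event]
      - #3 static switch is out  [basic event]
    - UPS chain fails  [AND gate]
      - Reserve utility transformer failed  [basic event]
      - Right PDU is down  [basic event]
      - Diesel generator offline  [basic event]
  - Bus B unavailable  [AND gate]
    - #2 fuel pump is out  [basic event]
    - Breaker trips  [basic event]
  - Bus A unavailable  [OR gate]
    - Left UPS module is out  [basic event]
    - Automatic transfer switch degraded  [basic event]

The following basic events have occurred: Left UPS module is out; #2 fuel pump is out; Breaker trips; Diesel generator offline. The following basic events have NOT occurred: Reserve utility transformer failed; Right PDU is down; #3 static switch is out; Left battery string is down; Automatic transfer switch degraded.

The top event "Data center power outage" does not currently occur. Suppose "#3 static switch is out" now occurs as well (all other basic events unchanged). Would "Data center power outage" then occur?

Yes

Counterfactual: set "#3 static switch is out" to occurred.
Generator path lost [OR]: Left battery string is down=not, #3 static switch is out=occurs → at least one input occurs → occurs.
UPS chain fails [AND]: Reserve utility transformer failed=not, Right PDU is down=not, Diesel generator offline=occurs → not all inputs occur → does not occur.
Distribution tier lost [OR]: Generator path lost=occurs, UPS chain fails=not → at least one input occurs → occurs.
Bus B unavailable [AND]: #2 fuel pump is out=occurs, Breaker trips=occurs → all inputs occur → occurs.
Bus A unavailable [OR]: Left UPS module is out=occurs, Automatic transfer switch degraded=not → at least one input occurs → occurs.
Data center power outage [AND]: Distribution tier lost=occurs, Bus B unavailable=occurs, Bus A unavailable=occurs → all inputs occur → occurs.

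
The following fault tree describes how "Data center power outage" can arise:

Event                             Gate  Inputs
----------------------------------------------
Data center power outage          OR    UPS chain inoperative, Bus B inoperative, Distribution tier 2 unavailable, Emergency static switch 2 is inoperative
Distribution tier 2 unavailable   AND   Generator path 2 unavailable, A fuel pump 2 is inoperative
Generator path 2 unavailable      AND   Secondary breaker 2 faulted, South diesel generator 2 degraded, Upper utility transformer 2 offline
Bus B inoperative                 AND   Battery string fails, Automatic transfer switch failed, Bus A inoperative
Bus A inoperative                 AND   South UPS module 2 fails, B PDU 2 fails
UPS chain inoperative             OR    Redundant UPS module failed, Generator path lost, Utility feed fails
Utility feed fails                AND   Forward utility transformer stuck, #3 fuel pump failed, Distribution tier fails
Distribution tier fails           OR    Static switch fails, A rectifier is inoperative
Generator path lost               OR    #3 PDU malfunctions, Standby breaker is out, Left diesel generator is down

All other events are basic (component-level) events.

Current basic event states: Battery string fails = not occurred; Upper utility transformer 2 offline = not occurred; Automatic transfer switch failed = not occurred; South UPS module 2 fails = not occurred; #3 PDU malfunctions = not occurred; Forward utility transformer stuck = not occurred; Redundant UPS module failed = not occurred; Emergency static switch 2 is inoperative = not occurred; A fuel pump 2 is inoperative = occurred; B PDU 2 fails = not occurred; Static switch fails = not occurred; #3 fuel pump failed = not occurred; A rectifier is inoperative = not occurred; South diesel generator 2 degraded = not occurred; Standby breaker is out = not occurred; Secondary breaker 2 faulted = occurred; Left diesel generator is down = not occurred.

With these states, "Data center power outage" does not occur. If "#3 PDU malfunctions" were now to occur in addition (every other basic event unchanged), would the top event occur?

Counterfactual: set "#3 PDU malfunctions" to occurred.
Generator path lost [OR]: #3 PDU malfunctions=occurs, Standby breaker is out=not, Left diesel generator is down=not → at least one input occurs → occurs.
Distribution tier fails [OR]: Static switch fails=not, A rectifier is inoperative=not → no input occurs → does not occur.
Utility feed fails [AND]: Forward utility transformer stuck=not, #3 fuel pump failed=not, Distribution tier fails=not → not all inputs occur → does not occur.
UPS chain inoperative [OR]: Redundant UPS module failed=not, Generator path lost=occurs, Utility feed fails=not → at least one input occurs → occurs.
Bus A inoperative [AND]: South UPS module 2 fails=not, B PDU 2 fails=not → not all inputs occur → does not occur.
Bus B inoperative [AND]: Battery string fails=not, Automatic transfer switch failed=not, Bus A inoperative=not → not all inputs occur → does not occur.
Generator path 2 unavailable [AND]: Secondary breaker 2 faulted=occurs, South diesel generator 2 degraded=not, Upper utility transformer 2 offline=not → not all inputs occur → does not occur.
Distribution tier 2 unavailable [AND]: Generator path 2 unavailable=not, A fuel pump 2 is inoperative=occurs → not all inputs occur → does not occur.
Data center power outage [OR]: UPS chain inoperative=occurs, Bus B inoperative=not, Distribution tier 2 unavailable=not, Emergency static switch 2 is inoperative=not → at least one input occurs → occurs.

Yes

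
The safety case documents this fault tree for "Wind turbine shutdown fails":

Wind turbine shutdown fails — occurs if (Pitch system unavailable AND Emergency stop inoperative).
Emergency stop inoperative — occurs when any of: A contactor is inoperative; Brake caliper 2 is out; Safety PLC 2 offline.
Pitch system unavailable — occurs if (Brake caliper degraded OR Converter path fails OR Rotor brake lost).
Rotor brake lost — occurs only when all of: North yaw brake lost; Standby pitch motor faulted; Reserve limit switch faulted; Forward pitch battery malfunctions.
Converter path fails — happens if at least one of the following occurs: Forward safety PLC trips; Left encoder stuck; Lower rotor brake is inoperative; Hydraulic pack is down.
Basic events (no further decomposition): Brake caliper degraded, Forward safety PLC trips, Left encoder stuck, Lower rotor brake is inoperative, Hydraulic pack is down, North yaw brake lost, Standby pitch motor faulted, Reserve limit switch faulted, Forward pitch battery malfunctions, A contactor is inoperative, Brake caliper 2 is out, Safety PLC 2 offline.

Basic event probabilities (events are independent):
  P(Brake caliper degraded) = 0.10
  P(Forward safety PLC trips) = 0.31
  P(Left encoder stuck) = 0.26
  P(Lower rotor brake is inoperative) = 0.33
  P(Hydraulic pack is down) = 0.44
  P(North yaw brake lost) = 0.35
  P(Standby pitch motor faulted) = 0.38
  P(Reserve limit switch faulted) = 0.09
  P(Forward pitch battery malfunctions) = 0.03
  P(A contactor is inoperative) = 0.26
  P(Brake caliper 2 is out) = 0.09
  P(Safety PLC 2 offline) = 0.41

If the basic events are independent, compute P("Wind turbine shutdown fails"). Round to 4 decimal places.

0.4988

P(Converter path fails) [OR] = 1 − (1−0.31) × (1−0.26) × (1−0.33) × (1−0.44) = 0.808423
P(Rotor brake lost) [AND] = 0.35 × 0.38 × 0.09 × 0.03 = 0.000359
P(Pitch system unavailable) [OR] = 1 − (1−0.10) × (1−0.808423) × (1−0.000359) = 0.827643
P(Emergency stop inoperative) [OR] = 1 − (1−0.26) × (1−0.09) × (1−0.41) = 0.602694
P(Wind turbine shutdown fails) [AND] = 0.827643 × 0.602694 = 0.498815
Rounded to 4 decimal places: P(Wind turbine shutdown fails) ≈ 0.4988.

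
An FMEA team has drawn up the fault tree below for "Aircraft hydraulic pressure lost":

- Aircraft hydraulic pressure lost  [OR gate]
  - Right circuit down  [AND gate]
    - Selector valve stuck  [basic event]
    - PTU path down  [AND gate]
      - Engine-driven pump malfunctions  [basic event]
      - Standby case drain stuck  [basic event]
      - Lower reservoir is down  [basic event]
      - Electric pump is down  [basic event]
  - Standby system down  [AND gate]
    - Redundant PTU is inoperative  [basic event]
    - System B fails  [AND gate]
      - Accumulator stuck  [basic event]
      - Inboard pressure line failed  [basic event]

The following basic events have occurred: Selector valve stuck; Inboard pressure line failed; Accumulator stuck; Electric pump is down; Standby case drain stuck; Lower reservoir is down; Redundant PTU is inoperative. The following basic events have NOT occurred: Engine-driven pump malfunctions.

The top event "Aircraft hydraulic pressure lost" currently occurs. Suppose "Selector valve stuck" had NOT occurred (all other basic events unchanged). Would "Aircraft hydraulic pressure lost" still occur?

Counterfactual: set "Selector valve stuck" to not occurred.
PTU path down [AND]: Engine-driven pump malfunctions=not, Standby case drain stuck=occurs, Lower reservoir is down=occurs, Electric pump is down=occurs → not all inputs occur → does not occur.
Right circuit down [AND]: Selector valve stuck=not, PTU path down=not → not all inputs occur → does not occur.
System B fails [AND]: Accumulator stuck=occurs, Inboard pressure line failed=occurs → all inputs occur → occurs.
Standby system down [AND]: Redundant PTU is inoperative=occurs, System B fails=occurs → all inputs occur → occurs.
Aircraft hydraulic pressure lost [OR]: Right circuit down=not, Standby system down=occurs → at least one input occurs → occurs.

Yes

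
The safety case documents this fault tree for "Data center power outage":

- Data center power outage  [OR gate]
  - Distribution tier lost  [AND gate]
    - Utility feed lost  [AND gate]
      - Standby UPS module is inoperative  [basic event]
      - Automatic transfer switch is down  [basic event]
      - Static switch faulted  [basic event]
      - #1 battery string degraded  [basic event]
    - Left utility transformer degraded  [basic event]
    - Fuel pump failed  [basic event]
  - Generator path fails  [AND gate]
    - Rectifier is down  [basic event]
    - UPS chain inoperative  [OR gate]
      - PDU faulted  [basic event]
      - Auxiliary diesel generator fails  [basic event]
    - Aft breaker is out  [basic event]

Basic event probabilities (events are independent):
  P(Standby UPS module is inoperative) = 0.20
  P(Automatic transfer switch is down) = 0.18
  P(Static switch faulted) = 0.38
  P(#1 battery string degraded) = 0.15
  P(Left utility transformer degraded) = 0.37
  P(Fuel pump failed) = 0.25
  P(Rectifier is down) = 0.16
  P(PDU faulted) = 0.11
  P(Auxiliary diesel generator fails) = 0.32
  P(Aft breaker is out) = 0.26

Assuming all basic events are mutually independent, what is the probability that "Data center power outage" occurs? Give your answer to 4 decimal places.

P(Utility feed lost) [AND] = 0.20 × 0.18 × 0.38 × 0.15 = 0.002052
P(Distribution tier lost) [AND] = 0.002052 × 0.37 × 0.25 = 0.000190
P(UPS chain inoperative) [OR] = 1 − (1−0.11) × (1−0.32) = 0.394800
P(Generator path fails) [AND] = 0.16 × 0.394800 × 0.26 = 0.016424
P(Data center power outage) [OR] = 1 − (1−0.000190) × (1−0.016424) = 0.016611
Rounded to 4 decimal places: P(Data center power outage) ≈ 0.0166.

0.0166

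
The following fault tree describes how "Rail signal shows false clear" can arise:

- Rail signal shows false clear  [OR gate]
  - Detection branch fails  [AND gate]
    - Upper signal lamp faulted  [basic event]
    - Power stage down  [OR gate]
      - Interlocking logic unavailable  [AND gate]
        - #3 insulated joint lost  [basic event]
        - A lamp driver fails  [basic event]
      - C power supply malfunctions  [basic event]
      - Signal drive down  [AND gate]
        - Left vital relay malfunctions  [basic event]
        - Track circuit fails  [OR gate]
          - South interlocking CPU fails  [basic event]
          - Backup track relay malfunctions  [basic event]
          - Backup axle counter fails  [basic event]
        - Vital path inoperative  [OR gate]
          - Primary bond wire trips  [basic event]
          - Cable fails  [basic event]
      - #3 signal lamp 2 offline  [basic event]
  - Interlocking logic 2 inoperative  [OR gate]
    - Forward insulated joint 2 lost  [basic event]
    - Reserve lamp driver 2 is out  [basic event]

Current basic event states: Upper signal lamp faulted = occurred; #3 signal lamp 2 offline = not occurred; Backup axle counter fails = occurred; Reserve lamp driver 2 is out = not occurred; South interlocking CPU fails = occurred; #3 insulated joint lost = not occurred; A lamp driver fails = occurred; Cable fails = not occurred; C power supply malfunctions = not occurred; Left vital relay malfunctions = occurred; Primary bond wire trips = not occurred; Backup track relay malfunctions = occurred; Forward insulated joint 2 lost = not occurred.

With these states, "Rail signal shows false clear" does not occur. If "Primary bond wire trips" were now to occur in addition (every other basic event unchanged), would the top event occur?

Yes

Counterfactual: set "Primary bond wire trips" to occurred.
Interlocking logic unavailable [AND]: #3 insulated joint lost=not, A lamp driver fails=occurs → not all inputs occur → does not occur.
Track circuit fails [OR]: South interlocking CPU fails=occurs, Backup track relay malfunctions=occurs, Backup axle counter fails=occurs → at least one input occurs → occurs.
Vital path inoperative [OR]: Primary bond wire trips=occurs, Cable fails=not → at least one input occurs → occurs.
Signal drive down [AND]: Left vital relay malfunctions=occurs, Track circuit fails=occurs, Vital path inoperative=occurs → all inputs occur → occurs.
Power stage down [OR]: Interlocking logic unavailable=not, C power supply malfunctions=not, Signal drive down=occurs, #3 signal lamp 2 offline=not → at least one input occurs → occurs.
Detection branch fails [AND]: Upper signal lamp faulted=occurs, Power stage down=occurs → all inputs occur → occurs.
Interlocking logic 2 inoperative [OR]: Forward insulated joint 2 lost=not, Reserve lamp driver 2 is out=not → no input occurs → does not occur.
Rail signal shows false clear [OR]: Detection branch fails=occurs, Interlocking logic 2 inoperative=not → at least one input occurs → occurs.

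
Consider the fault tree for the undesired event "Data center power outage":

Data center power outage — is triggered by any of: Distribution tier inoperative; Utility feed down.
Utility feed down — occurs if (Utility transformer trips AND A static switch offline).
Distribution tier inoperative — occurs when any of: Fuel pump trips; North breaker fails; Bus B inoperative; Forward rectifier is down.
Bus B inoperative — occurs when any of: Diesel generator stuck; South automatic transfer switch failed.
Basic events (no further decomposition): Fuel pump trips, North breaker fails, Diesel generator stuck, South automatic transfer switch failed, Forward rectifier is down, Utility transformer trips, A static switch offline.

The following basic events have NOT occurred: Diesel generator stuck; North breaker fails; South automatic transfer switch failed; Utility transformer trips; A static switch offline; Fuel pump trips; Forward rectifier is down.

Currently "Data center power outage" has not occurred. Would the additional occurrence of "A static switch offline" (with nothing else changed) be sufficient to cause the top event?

Counterfactual: set "A static switch offline" to occurred.
Bus B inoperative [OR]: Diesel generator stuck=not, South automatic transfer switch failed=not → no input occurs → does not occur.
Distribution tier inoperative [OR]: Fuel pump trips=not, North breaker fails=not, Bus B inoperative=not, Forward rectifier is down=not → no input occurs → does not occur.
Utility feed down [AND]: Utility transformer trips=not, A static switch offline=occurs → not all inputs occur → does not occur.
Data center power outage [OR]: Distribution tier inoperative=not, Utility feed down=not → no input occurs → does not occur.

No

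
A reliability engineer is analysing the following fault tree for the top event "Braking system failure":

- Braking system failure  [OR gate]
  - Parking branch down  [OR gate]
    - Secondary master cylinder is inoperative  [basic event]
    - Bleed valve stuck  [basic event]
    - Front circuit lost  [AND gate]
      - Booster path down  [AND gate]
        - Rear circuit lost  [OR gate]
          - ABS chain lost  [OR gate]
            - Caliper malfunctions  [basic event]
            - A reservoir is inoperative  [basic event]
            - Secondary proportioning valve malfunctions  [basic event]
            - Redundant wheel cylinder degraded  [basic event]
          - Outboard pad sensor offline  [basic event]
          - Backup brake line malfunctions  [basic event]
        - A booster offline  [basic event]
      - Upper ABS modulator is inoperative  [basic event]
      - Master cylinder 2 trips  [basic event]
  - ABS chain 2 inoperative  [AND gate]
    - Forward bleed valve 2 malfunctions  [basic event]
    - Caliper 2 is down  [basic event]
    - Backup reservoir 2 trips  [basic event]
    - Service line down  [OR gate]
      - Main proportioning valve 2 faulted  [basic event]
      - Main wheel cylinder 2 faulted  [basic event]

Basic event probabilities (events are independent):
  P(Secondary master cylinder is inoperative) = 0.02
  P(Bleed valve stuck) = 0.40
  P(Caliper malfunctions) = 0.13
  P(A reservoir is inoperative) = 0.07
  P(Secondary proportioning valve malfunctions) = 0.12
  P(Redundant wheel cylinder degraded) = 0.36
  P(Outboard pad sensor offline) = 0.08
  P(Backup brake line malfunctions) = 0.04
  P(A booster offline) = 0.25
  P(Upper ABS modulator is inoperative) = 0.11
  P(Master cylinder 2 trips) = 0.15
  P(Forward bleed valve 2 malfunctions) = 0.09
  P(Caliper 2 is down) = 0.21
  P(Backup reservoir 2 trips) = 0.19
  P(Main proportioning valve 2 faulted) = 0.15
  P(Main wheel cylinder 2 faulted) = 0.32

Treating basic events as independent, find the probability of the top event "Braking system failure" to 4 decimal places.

0.4143

P(ABS chain lost) [OR] = 1 − (1−0.13) × (1−0.07) × (1−0.12) × (1−0.36) = 0.544315
P(Rear circuit lost) [OR] = 1 − (1−0.544315) × (1−0.08) × (1−0.04) = 0.597539
P(Booster path down) [AND] = 0.597539 × 0.25 = 0.149385
P(Front circuit lost) [AND] = 0.149385 × 0.11 × 0.15 = 0.002465
P(Parking branch down) [OR] = 1 − (1−0.02) × (1−0.40) × (1−0.002465) = 0.413449
P(Service line down) [OR] = 1 − (1−0.15) × (1−0.32) = 0.422000
P(ABS chain 2 inoperative) [AND] = 0.09 × 0.21 × 0.19 × 0.422000 = 0.001515
P(Braking system failure) [OR] = 1 − (1−0.413449) × (1−0.001515) = 0.414338
Rounded to 4 decimal places: P(Braking system failure) ≈ 0.4143.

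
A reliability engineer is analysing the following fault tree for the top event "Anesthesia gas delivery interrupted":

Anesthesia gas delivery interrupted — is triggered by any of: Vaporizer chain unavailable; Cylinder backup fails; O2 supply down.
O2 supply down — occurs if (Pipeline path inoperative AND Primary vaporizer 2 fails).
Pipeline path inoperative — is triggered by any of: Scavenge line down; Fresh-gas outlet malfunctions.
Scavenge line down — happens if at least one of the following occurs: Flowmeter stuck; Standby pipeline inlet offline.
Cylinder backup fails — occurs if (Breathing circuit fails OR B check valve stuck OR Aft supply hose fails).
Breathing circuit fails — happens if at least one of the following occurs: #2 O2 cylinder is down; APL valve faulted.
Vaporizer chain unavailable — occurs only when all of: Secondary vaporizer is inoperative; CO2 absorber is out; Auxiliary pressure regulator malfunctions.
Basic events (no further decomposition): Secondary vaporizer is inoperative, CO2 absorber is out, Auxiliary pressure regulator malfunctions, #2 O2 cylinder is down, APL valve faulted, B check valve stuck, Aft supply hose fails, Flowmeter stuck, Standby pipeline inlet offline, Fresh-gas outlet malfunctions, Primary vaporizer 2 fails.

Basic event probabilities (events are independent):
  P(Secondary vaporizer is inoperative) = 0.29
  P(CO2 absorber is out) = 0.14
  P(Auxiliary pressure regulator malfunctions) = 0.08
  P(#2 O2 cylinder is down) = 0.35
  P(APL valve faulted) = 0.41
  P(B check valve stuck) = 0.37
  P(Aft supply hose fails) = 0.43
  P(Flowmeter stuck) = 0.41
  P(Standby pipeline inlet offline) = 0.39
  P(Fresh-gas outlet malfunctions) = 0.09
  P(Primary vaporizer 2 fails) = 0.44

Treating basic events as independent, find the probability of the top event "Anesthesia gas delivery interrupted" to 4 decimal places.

P(Vaporizer chain unavailable) [AND] = 0.29 × 0.14 × 0.08 = 0.003248
P(Breathing circuit fails) [OR] = 1 − (1−0.35) × (1−0.41) = 0.616500
P(Cylinder backup fails) [OR] = 1 − (1−0.616500) × (1−0.37) × (1−0.43) = 0.862285
P(Scavenge line down) [OR] = 1 − (1−0.41) × (1−0.39) = 0.640100
P(Pipeline path inoperative) [OR] = 1 − (1−0.640100) × (1−0.09) = 0.672491
P(O2 supply down) [AND] = 0.672491 × 0.44 = 0.295896
P(Anesthesia gas delivery interrupted) [OR] = 1 − (1−0.003248) × (1−0.862285) × (1−0.295896) = 0.903349
Rounded to 4 decimal places: P(Anesthesia gas delivery interrupted) ≈ 0.9033.

0.9033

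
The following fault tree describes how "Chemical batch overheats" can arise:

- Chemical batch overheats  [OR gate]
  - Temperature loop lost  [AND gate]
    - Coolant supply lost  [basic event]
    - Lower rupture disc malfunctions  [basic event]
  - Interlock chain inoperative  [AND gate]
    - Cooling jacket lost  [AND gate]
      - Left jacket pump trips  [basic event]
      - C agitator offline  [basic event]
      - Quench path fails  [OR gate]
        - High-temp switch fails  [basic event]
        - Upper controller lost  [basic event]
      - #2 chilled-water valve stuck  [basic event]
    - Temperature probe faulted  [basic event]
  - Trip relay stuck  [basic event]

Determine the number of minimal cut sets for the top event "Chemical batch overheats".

Temperature loop lost [AND]: one cut set from each child combined → 1 × 1 = 1 cut set(s).
Quench path fails [OR]: union of children's cut sets → 2 cut set(s).
Cooling jacket lost [AND]: one cut set from each child combined → 1 × 1 × 2 × 1 = 2 cut set(s).
Interlock chain inoperative [AND]: one cut set from each child combined → 2 × 1 = 2 cut set(s).
Chemical batch overheats [OR]: union of children's cut sets → 4 cut set(s).
Minimal cut sets: {Coolant supply lost, Lower rupture disc malfunctions}; {#2 chilled-water valve stuck, C agitator offline, High-temp switch fails, Left jacket pump trips, Temperature probe faulted}; {#2 chilled-water valve stuck, C agitator offline, Left jacket pump trips, Temperature probe faulted, Upper controller lost}; {Trip relay stuck}.

4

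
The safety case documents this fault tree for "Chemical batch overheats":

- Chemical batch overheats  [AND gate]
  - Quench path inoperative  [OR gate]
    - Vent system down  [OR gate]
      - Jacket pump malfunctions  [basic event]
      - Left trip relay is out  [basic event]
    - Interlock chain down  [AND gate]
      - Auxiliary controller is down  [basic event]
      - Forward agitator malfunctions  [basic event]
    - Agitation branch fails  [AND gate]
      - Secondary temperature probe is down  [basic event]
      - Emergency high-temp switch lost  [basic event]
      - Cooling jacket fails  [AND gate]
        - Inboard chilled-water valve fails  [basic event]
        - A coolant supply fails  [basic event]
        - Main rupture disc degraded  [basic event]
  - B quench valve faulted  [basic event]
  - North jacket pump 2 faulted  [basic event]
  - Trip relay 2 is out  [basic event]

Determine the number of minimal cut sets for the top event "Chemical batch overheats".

4

Vent system down [OR]: union of children's cut sets → 2 cut set(s).
Interlock chain down [AND]: one cut set from each child combined → 1 × 1 = 1 cut set(s).
Cooling jacket fails [AND]: one cut set from each child combined → 1 × 1 × 1 = 1 cut set(s).
Agitation branch fails [AND]: one cut set from each child combined → 1 × 1 × 1 = 1 cut set(s).
Quench path inoperative [OR]: union of children's cut sets → 4 cut set(s).
Chemical batch overheats [AND]: one cut set from each child combined → 4 × 1 × 1 × 1 = 4 cut set(s).
Minimal cut sets: {B quench valve faulted, Jacket pump malfunctions, North jacket pump 2 faulted, Trip relay 2 is out}; {B quench valve faulted, Left trip relay is out, North jacket pump 2 faulted, Trip relay 2 is out}; {Auxiliary controller is down, B quench valve faulted, Forward agitator malfunctions, North jacket pump 2 faulted, Trip relay 2 is out}; {A coolant supply fails, B quench valve faulted, Emergency high-temp switch lost, Inboard chilled-water valve fails, Main rupture disc degraded, North jacket pump 2 faulted, Secondary temperature probe is down, Trip relay 2 is out}.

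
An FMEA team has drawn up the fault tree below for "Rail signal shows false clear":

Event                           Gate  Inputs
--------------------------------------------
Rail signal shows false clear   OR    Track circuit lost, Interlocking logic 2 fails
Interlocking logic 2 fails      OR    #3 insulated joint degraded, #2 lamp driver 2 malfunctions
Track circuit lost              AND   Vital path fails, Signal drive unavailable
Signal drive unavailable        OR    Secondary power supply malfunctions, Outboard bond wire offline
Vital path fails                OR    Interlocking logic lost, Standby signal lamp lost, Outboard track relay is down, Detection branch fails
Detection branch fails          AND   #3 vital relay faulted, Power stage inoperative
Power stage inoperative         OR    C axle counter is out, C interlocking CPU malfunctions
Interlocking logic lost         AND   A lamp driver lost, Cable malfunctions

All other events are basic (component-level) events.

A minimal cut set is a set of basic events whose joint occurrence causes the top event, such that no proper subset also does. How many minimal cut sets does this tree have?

Interlocking logic lost [AND]: one cut set from each child combined → 1 × 1 = 1 cut set(s).
Power stage inoperative [OR]: union of children's cut sets → 2 cut set(s).
Detection branch fails [AND]: one cut set from each child combined → 1 × 2 = 2 cut set(s).
Vital path fails [OR]: union of children's cut sets → 5 cut set(s).
Signal drive unavailable [OR]: union of children's cut sets → 2 cut set(s).
Track circuit lost [AND]: one cut set from each child combined → 5 × 2 = 10 cut set(s).
Interlocking logic 2 fails [OR]: union of children's cut sets → 2 cut set(s).
Rail signal shows false clear [OR]: union of children's cut sets → 12 cut set(s).

12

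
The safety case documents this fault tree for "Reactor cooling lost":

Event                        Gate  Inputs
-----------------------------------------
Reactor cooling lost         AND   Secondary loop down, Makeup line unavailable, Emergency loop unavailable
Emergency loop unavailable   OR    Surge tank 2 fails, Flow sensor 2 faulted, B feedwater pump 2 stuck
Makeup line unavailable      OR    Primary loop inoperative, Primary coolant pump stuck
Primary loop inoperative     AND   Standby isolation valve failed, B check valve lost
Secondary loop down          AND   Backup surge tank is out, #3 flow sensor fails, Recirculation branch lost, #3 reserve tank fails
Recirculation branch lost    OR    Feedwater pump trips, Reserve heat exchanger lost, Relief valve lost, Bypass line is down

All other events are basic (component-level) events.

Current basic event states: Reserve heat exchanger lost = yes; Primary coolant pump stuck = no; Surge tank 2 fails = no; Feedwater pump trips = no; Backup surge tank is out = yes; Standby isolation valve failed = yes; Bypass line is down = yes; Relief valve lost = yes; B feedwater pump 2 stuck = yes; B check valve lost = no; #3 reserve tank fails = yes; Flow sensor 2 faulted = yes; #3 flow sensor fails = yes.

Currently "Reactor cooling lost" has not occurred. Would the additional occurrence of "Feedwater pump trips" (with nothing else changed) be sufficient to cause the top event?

Counterfactual: set "Feedwater pump trips" to occurred.
Recirculation branch lost [OR]: Feedwater pump trips=occurs, Reserve heat exchanger lost=occurs, Relief valve lost=occurs, Bypass line is down=occurs → at least one input occurs → occurs.
Secondary loop down [AND]: Backup surge tank is out=occurs, #3 flow sensor fails=occurs, Recirculation branch lost=occurs, #3 reserve tank fails=occurs → all inputs occur → occurs.
Primary loop inoperative [AND]: Standby isolation valve failed=occurs, B check valve lost=not → not all inputs occur → does not occur.
Makeup line unavailable [OR]: Primary loop inoperative=not, Primary coolant pump stuck=not → no input occurs → does not occur.
Emergency loop unavailable [OR]: Surge tank 2 fails=not, Flow sensor 2 faulted=occurs, B feedwater pump 2 stuck=occurs → at least one input occurs → occurs.
Reactor cooling lost [AND]: Secondary loop down=occurs, Makeup line unavailable=not, Emergency loop unavailable=occurs → not all inputs occur → does not occur.

No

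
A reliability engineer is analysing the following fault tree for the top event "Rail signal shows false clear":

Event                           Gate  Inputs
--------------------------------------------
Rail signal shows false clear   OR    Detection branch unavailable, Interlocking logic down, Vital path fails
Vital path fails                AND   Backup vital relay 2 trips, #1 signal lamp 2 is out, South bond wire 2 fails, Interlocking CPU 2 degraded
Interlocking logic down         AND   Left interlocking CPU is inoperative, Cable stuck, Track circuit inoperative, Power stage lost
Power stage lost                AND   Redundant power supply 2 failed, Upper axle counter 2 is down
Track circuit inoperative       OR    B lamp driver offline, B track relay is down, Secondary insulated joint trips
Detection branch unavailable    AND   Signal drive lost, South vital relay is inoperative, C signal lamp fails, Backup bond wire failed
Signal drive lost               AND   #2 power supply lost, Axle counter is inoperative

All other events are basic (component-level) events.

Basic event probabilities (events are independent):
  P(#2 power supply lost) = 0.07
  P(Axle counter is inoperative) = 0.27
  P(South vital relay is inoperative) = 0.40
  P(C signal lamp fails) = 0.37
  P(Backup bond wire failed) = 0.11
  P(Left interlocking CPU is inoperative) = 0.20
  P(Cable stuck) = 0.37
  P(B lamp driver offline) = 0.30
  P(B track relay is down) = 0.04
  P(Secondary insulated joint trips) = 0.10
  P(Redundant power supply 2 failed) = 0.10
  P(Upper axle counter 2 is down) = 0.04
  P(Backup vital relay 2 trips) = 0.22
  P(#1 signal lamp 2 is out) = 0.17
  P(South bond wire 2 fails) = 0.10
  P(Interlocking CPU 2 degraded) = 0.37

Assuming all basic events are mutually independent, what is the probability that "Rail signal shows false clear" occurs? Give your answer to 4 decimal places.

0.0018

P(Signal drive lost) [AND] = 0.07 × 0.27 = 0.018900
P(Detection branch unavailable) [AND] = 0.018900 × 0.40 × 0.37 × 0.11 = 0.000308
P(Track circuit inoperative) [OR] = 1 − (1−0.30) × (1−0.04) × (1−0.10) = 0.395200
P(Power stage lost) [AND] = 0.10 × 0.04 = 0.004000
P(Interlocking logic down) [AND] = 0.20 × 0.37 × 0.395200 × 0.004000 = 0.000117
P(Vital path fails) [AND] = 0.22 × 0.17 × 0.10 × 0.37 = 0.001384
P(Rail signal shows false clear) [OR] = 1 − (1−0.000308) × (1−0.000117) × (1−0.001384) = 0.001808
Rounded to 4 decimal places: P(Rail signal shows false clear) ≈ 0.0018.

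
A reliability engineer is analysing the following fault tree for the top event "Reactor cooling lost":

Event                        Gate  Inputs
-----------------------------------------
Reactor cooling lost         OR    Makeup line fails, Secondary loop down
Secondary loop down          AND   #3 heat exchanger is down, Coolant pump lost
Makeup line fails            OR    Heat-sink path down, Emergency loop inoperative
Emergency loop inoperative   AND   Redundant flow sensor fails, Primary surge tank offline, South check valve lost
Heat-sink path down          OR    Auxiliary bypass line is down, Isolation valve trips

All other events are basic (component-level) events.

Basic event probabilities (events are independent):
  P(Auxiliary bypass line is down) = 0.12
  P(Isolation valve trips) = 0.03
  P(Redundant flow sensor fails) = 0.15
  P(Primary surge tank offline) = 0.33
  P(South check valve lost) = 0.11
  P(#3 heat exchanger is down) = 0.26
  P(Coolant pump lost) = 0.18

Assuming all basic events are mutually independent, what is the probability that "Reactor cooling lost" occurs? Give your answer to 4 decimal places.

P(Heat-sink path down) [OR] = 1 − (1−0.12) × (1−0.03) = 0.146400
P(Emergency loop inoperative) [AND] = 0.15 × 0.33 × 0.11 = 0.005445
P(Makeup line fails) [OR] = 1 − (1−0.146400) × (1−0.005445) = 0.151048
P(Secondary loop down) [AND] = 0.26 × 0.18 = 0.046800
P(Reactor cooling lost) [OR] = 1 − (1−0.151048) × (1−0.046800) = 0.190779
Rounded to 4 decimal places: P(Reactor cooling lost) ≈ 0.1908.

0.1908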